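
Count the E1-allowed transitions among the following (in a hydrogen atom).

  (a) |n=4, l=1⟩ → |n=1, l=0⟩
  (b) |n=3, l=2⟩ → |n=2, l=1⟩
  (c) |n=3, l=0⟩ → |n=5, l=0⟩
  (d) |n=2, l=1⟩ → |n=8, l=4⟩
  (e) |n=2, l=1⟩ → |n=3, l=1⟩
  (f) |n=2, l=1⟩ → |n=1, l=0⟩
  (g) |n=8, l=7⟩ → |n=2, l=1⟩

(a) allowed
(b) allowed
(c) forbidden — Δl = +0 (E1 requires Δl = ±1)
(d) forbidden — Δl = +3 (E1 requires Δl = ±1)
(e) forbidden — Δl = +0 (E1 requires Δl = ±1)
(f) allowed
(g) forbidden — Δl = -6 (E1 requires Δl = ±1)
Total allowed: 3 of 7.

3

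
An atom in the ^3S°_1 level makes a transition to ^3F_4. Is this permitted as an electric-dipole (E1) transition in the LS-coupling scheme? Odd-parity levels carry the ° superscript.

ΔJ = 0, ±1 (not J=0↔0): J: 1 → 4, ΔJ = +3 — fails.
ΔS = 0: S: 1 → 1 — ok.
ΔL = 0, ±1 (not L=0↔0): L: 0 → 3, ΔL = +3 — fails.
Parity must change: odd → even — ok.
Rule(s) violated: ΔL, ΔJ.

forbidden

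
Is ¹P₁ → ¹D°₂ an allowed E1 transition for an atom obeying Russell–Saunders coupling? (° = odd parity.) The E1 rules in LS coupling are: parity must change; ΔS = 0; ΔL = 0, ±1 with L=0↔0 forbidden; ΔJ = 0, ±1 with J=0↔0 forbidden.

Initial level: S=0, L=1, J=1, parity even. Final level: S=0, L=2, J=2, parity odd.
Parity must change: even → odd — ✓.
ΔS = 0: S: 0 → 0 — ✓.
ΔL = 0, ±1 (not L=0↔0): L: 1 → 2, ΔL = +1 — ✓.
ΔJ = 0, ±1 (not J=0↔0): J: 1 → 2, ΔJ = +1 — ✓.
All four E1 rules are satisfied.

allowed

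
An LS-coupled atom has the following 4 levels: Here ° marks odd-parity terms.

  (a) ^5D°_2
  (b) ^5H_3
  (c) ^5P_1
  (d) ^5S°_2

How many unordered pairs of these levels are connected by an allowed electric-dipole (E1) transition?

(a)–(b): forbidden (ΔL).
(a)–(c): allowed.
(a)–(d): forbidden (parity, ΔL).
(b)–(c): forbidden (parity, ΔL, ΔJ).
(b)–(d): forbidden (ΔL).
(c)–(d): allowed.
Allowed pairs: 2 of 6.

2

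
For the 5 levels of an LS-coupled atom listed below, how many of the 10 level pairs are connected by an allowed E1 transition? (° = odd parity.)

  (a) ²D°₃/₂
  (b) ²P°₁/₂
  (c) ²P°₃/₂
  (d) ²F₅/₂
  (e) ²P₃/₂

4

(a)–(b): forbidden (parity).
(a)–(c): forbidden (parity).
(a)–(d): allowed.
(a)–(e): allowed.
(b)–(c): forbidden (parity).
(b)–(d): forbidden (ΔL, ΔJ).
(b)–(e): allowed.
(c)–(d): forbidden (ΔL).
(c)–(e): allowed.
(d)–(e): forbidden (parity, ΔL).
Allowed pairs: 4 of 10.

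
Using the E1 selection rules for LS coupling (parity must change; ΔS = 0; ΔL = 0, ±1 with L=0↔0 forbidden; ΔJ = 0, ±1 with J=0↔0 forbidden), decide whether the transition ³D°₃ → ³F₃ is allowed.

Initial level: S=1, L=2, J=3, parity odd. Final level: S=1, L=3, J=3, parity even.
ΔJ = 0, ±1 (not J=0↔0): J: 3 → 3, ΔJ = +0 — passes.
ΔS = 0: S: 1 → 1 — passes.
Parity must change: odd → even — passes.
ΔL = 0, ±1 (not L=0↔0): L: 2 → 3, ΔL = +1 — passes.
All four E1 rules are satisfied.

allowed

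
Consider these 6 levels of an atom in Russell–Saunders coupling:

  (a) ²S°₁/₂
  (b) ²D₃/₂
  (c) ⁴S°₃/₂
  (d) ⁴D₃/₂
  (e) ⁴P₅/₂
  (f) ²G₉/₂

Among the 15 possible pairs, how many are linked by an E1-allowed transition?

(a)–(b): forbidden (ΔL).
(a)–(c): forbidden (parity, ΔS, ΔL).
(a)–(d): forbidden (ΔS, ΔL).
(a)–(e): forbidden (ΔS, ΔJ).
(a)–(f): forbidden (ΔL, ΔJ).
(b)–(c): forbidden (ΔS, ΔL).
(b)–(d): forbidden (parity, ΔS).
(b)–(e): forbidden (parity, ΔS).
(b)–(f): forbidden (parity, ΔL, ΔJ).
(c)–(d): forbidden (ΔL).
(c)–(e): allowed.
(c)–(f): forbidden (ΔS, ΔL, ΔJ).
(d)–(e): forbidden (parity).
(d)–(f): forbidden (parity, ΔS, ΔL, ΔJ).
(e)–(f): forbidden (parity, ΔS, ΔL, ΔJ).
Allowed pairs: 1 of 15.

1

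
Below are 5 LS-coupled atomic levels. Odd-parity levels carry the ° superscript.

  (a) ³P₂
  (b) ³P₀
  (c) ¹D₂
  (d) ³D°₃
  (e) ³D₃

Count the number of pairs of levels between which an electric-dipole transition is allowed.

2

(a)–(b): forbidden (parity, ΔJ).
(a)–(c): forbidden (parity, ΔS).
(a)–(d): allowed.
(a)–(e): forbidden (parity).
(b)–(c): forbidden (parity, ΔS, ΔJ).
(b)–(d): forbidden (ΔJ).
(b)–(e): forbidden (parity, ΔJ).
(c)–(d): forbidden (ΔS).
(c)–(e): forbidden (parity, ΔS).
(d)–(e): allowed.
Allowed pairs: 2 of 10.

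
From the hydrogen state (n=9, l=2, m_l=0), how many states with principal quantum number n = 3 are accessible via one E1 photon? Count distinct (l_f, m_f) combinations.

E1 requires Δl = ±1, so l_f ∈ {1, 3}; with 0 ≤ l_f ≤ n_f−1 = 2, the allowed l_f values are {1}.
For l_f = 1: m_f ∈ {m_i−1, m_i, m_i+1} ∩ [−1, 1] = {-1, 0, 1} → 3 states.
Total: 3.

3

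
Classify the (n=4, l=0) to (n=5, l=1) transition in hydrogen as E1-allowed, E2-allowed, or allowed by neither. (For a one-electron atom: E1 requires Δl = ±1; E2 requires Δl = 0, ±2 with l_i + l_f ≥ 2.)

Δl = 1 − 0 = +1; l_i + l_f = 1.
E1 (Δl = ±1): satisfied.
E2 (Δl = 0,±2, l_i+l_f ≥ 2): not satisfied.

E1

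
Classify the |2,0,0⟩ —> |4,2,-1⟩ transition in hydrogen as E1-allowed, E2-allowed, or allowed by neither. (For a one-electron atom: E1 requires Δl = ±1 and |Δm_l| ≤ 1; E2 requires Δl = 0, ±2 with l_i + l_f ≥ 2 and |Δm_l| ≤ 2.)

Δl = 2 − 0 = +2; l_i + l_f = 2.
Δm_l = -1.
E1 (Δl = ±1, |Δm_l| ≤ 1): not satisfied.
E2 (Δl = 0,±2, l_i+l_f ≥ 2, |Δm_l| ≤ 2): satisfied.

E2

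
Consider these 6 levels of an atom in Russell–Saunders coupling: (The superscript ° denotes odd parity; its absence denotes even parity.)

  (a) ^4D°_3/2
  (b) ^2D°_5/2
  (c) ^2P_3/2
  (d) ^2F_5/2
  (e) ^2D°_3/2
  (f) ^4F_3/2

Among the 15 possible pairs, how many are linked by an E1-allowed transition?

(a)–(b): forbidden (parity, ΔS).
(a)–(c): forbidden (ΔS).
(a)–(d): forbidden (ΔS).
(a)–(e): forbidden (parity, ΔS).
(a)–(f): allowed.
(b)–(c): allowed.
(b)–(d): allowed.
(b)–(e): forbidden (parity).
(b)–(f): forbidden (ΔS).
(c)–(d): forbidden (parity, ΔL).
(c)–(e): allowed.
(c)–(f): forbidden (parity, ΔS, ΔL).
(d)–(e): allowed.
(d)–(f): forbidden (parity, ΔS).
(e)–(f): forbidden (ΔS).
Allowed pairs: 5 of 15.

5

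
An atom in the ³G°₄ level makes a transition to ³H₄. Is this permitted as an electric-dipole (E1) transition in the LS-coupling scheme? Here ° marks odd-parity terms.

ΔJ = 0, ±1 (not J=0↔0): J: 4 → 4, ΔJ = +0 — ok.
ΔL = 0, ±1 (not L=0↔0): L: 4 → 5, ΔL = +1 — ok.
ΔS = 0: S: 1 → 1 — ok.
Parity must change: odd → even — ok.
All four E1 rules are satisfied.

allowed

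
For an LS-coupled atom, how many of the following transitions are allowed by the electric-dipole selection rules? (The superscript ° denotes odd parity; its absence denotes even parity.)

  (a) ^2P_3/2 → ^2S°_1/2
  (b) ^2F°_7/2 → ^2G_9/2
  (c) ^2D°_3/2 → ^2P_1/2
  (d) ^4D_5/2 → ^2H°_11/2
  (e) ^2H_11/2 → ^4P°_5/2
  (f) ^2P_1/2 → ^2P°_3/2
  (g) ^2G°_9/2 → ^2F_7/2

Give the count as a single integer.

(a) allowed
(b) allowed
(c) allowed
(d) forbidden (ΔS, ΔL, ΔJ fail)
(e) forbidden (ΔS, ΔL, ΔJ fail)
(f) allowed
(g) allowed
Total allowed: 5 of 7.

5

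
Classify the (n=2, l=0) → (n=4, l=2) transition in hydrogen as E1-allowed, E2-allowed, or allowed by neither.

E2

Δl = 2 − 0 = +2; l_i + l_f = 2.
E1 (Δl = ±1): not satisfied.
E2 (Δl = 0,±2, l_i+l_f ≥ 2): satisfied.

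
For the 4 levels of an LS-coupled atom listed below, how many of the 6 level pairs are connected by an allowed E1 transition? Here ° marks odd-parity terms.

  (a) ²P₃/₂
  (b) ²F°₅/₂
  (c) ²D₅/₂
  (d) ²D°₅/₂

(a)–(b): forbidden (ΔL).
(a)–(c): forbidden (parity).
(a)–(d): allowed.
(b)–(c): allowed.
(b)–(d): forbidden (parity).
(c)–(d): allowed.
Allowed pairs: 3 of 6.

3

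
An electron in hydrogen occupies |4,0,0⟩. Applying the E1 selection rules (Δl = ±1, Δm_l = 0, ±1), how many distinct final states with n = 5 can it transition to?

E1 requires Δl = ±1, so l_f ∈ {-1, 1}; with 0 ≤ l_f ≤ n_f−1 = 4, the allowed l_f values are {1}.
For l_f = 1: m_f ∈ {m_i−1, m_i, m_i+1} ∩ [−1, 1] = {-1, 0, 1} → 3 states.
Total: 3.

3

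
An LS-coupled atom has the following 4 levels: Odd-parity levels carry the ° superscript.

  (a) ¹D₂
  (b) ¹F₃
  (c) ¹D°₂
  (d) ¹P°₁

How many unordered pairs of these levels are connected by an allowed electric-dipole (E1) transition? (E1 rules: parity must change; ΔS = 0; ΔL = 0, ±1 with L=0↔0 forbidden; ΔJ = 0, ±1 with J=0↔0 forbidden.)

3

(a)–(b): forbidden (parity).
(a)–(c): allowed.
(a)–(d): allowed.
(b)–(c): allowed.
(b)–(d): forbidden (ΔL, ΔJ).
(c)–(d): forbidden (parity).
Allowed pairs: 3 of 6.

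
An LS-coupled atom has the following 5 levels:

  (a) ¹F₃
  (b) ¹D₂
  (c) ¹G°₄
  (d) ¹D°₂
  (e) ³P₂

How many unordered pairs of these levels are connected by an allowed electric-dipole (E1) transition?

3

(a)–(b): forbidden (parity).
(a)–(c): allowed.
(a)–(d): allowed.
(a)–(e): forbidden (parity, ΔS, ΔL).
(b)–(c): forbidden (ΔL, ΔJ).
(b)–(d): allowed.
(b)–(e): forbidden (parity, ΔS).
(c)–(d): forbidden (parity, ΔL, ΔJ).
(c)–(e): forbidden (ΔS, ΔL, ΔJ).
(d)–(e): forbidden (ΔS).
Allowed pairs: 3 of 10.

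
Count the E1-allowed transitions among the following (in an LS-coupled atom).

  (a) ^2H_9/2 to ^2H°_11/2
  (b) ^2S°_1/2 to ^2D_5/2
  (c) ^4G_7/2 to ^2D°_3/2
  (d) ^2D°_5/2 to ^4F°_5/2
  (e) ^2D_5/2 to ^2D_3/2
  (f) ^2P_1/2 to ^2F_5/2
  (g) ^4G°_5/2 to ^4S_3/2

(a) allowed
(b) forbidden (ΔL, ΔJ fail)
(c) forbidden (ΔS, ΔL, ΔJ fail)
(d) forbidden (parity, ΔS fail)
(e) forbidden (parity fails)
(f) forbidden (parity, ΔL, ΔJ fail)
(g) forbidden (ΔL fails)
Total allowed: 1 of 7.

1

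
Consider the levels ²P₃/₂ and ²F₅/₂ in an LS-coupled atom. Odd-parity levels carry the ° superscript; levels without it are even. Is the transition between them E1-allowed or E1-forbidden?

forbidden

Reading off the term symbols: S 1/2→1/2, L 1→3, J 3/2→5/2, parity even→even.
Parity must change: even → even — fails.
ΔL = 0, ±1 (not L=0↔0): L: 1 → 3, ΔL = +2 — fails.
ΔJ = 0, ±1 (not J=0↔0): J: 3/2 → 5/2, ΔJ = +1 — ok.
ΔS = 0: S: 1/2 → 1/2 — ok.
Rule(s) violated: parity, ΔL.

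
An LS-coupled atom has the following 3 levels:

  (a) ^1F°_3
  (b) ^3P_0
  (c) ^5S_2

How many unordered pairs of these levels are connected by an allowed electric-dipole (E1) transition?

0

(a)–(b): forbidden (ΔS, ΔL, ΔJ).
(a)–(c): forbidden (ΔS, ΔL).
(b)–(c): forbidden (parity, ΔS, ΔJ).
Allowed pairs: 0 of 3.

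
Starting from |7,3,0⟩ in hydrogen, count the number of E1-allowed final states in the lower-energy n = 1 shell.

E1 requires l_f ∈ {2, 4}, but neither lies in [0, 0], so no final state is reachable.
Total: 0.

0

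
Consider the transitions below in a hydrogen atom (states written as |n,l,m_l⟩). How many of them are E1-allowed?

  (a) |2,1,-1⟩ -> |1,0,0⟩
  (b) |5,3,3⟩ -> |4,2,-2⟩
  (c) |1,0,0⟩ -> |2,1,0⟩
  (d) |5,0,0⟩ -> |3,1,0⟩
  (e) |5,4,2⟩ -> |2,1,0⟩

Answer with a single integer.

3

(a) allowed
(b) forbidden — Δm_l = -5 (E1 requires Δm_l = 0, ±1)
(c) allowed
(d) allowed
(e) forbidden — Δl = -3 (E1 requires Δl = ±1); Δm_l = -2 (E1 requires Δm_l = 0, ±1)
Total allowed: 3 of 5.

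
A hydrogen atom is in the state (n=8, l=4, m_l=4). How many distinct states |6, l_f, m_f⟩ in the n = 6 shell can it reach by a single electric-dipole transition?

4

E1 requires Δl = ±1, so l_f ∈ {3, 5}; with 0 ≤ l_f ≤ n_f−1 = 5, the allowed l_f values are {3, 5}.
For l_f = 3: m_f ∈ {m_i−1, m_i, m_i+1} ∩ [−3, 3] = {3} → 1 state.
For l_f = 5: m_f ∈ {m_i−1, m_i, m_i+1} ∩ [−5, 5] = {3, 4, 5} → 3 states.
Total: 4.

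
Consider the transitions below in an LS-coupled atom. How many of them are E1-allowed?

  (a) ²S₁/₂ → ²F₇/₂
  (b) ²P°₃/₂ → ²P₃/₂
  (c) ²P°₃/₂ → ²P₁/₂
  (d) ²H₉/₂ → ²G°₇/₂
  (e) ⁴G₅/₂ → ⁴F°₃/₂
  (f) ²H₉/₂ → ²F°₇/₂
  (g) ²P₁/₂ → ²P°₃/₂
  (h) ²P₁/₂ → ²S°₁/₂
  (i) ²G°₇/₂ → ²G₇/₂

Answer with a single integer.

7

(a) forbidden (parity, ΔL, ΔJ fail)
(b) allowed
(c) allowed
(d) allowed
(e) allowed
(f) forbidden (ΔL fails)
(g) allowed
(h) allowed
(i) allowed
Total allowed: 7 of 9.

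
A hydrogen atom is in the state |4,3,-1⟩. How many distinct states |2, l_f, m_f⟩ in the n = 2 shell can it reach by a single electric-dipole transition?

0

E1 requires l_f ∈ {2, 4}, but neither lies in [0, 1], so no final state is reachable.
Total: 0.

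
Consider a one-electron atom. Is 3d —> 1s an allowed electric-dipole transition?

forbidden

Δl = 0 − 2 = -2; the E1 rule Δl = ±1 is violated.
The transition is electric-dipole forbidden.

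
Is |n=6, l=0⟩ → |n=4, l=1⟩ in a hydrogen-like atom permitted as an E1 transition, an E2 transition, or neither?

E1

Δl = 1 − 0 = +1; l_i + l_f = 1.
E1 (Δl = ±1): satisfied.
E2 (Δl = 0,±2, l_i+l_f ≥ 2): not satisfied.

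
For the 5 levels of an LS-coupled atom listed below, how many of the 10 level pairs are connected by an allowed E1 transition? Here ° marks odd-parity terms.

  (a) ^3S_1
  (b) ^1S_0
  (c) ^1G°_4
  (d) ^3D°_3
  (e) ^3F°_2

0

(a)–(b): forbidden (parity, ΔS, ΔL).
(a)–(c): forbidden (ΔS, ΔL, ΔJ).
(a)–(d): forbidden (ΔL, ΔJ).
(a)–(e): forbidden (ΔL).
(b)–(c): forbidden (ΔL, ΔJ).
(b)–(d): forbidden (ΔS, ΔL, ΔJ).
(b)–(e): forbidden (ΔS, ΔL, ΔJ).
(c)–(d): forbidden (parity, ΔS, ΔL).
(c)–(e): forbidden (parity, ΔS, ΔJ).
(d)–(e): forbidden (parity).
Allowed pairs: 0 of 10.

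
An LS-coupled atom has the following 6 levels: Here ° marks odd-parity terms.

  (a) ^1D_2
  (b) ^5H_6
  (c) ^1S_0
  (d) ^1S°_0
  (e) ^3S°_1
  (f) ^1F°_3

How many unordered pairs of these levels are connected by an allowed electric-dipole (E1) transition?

(a)–(b): forbidden (parity, ΔS, ΔL, ΔJ).
(a)–(c): forbidden (parity, ΔL, ΔJ).
(a)–(d): forbidden (ΔL, ΔJ).
(a)–(e): forbidden (ΔS, ΔL).
(a)–(f): allowed.
(b)–(c): forbidden (parity, ΔS, ΔL, ΔJ).
(b)–(d): forbidden (ΔS, ΔL, ΔJ).
(b)–(e): forbidden (ΔS, ΔL, ΔJ).
(b)–(f): forbidden (ΔS, ΔL, ΔJ).
(c)–(d): forbidden (ΔL, ΔJ).
(c)–(e): forbidden (ΔS, ΔL).
(c)–(f): forbidden (ΔL, ΔJ).
(d)–(e): forbidden (parity, ΔS, ΔL).
(d)–(f): forbidden (parity, ΔL, ΔJ).
(e)–(f): forbidden (parity, ΔS, ΔL, ΔJ).
Allowed pairs: 1 of 15.

1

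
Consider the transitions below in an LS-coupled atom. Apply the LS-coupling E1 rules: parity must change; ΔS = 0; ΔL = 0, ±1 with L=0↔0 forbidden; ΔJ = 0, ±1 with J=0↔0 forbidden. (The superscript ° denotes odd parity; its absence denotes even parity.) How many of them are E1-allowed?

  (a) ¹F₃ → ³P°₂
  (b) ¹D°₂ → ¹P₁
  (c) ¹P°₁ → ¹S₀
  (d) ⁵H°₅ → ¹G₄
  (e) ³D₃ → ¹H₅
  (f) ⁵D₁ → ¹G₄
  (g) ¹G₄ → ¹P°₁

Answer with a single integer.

2

(a) forbidden (ΔS, ΔL fail)
(b) allowed
(c) allowed
(d) forbidden (ΔS fails)
(e) forbidden (parity, ΔS, ΔL, ΔJ fail)
(f) forbidden (parity, ΔS, ΔL, ΔJ fail)
(g) forbidden (ΔL, ΔJ fail)
Total allowed: 2 of 7.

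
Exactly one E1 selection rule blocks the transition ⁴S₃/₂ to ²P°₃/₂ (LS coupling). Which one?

ΔJ = 0, ±1 (not J=0↔0): J: 3/2 → 3/2, ΔJ = +0 — ok.
Parity must change: even → odd — ok.
ΔL = 0, ±1 (not L=0↔0): L: 0 → 1, ΔL = +1 — ok.
ΔS = 0: S: 3/2 → 1/2 — fails.

the ΔS = 0 rule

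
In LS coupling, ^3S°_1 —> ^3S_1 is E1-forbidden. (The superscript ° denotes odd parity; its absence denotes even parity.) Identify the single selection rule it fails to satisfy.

Initial level: S=1, L=0, J=1, parity odd. Final level: S=1, L=0, J=1, parity even.
Parity must change: odd → even — satisfied.
ΔS = 0: S: 1 → 1 — satisfied.
ΔL = 0, ±1 (not L=0↔0): L: 0 → 0, ΔL = +0 — violated.
ΔJ = 0, ±1 (not J=0↔0): J: 1 → 1, ΔJ = +0 — satisfied.

the L=0 ↔ L=0 exclusion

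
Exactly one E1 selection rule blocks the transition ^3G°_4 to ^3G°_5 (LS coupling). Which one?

Reading off the term symbols: S 1→1, L 4→4, J 4→5, parity odd→odd.
Parity must change: odd → odd — ✗.
ΔS = 0: S: 1 → 1 — ✓.
ΔL = 0, ±1 (not L=0↔0): L: 4 → 4, ΔL = +0 — ✓.
ΔJ = 0, ±1 (not J=0↔0): J: 4 → 5, ΔJ = +1 — ✓.

parity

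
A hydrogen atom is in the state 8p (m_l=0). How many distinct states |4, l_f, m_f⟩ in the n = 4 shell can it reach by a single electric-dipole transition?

4

E1 requires Δl = ±1, so l_f ∈ {0, 2}; with 0 ≤ l_f ≤ n_f−1 = 3, the allowed l_f values are {0, 2}.
For l_f = 0: m_f ∈ {m_i−1, m_i, m_i+1} ∩ [−0, 0] = {0} → 1 state.
For l_f = 2: m_f ∈ {m_i−1, m_i, m_i+1} ∩ [−2, 2] = {-1, 0, 1} → 3 states.
Total: 4.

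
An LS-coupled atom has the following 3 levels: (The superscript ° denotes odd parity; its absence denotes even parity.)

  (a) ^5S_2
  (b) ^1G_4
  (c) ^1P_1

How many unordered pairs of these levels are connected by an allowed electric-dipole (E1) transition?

0

(a)–(b): forbidden (parity, ΔS, ΔL, ΔJ).
(a)–(c): forbidden (parity, ΔS).
(b)–(c): forbidden (parity, ΔL, ΔJ).
Allowed pairs: 0 of 3.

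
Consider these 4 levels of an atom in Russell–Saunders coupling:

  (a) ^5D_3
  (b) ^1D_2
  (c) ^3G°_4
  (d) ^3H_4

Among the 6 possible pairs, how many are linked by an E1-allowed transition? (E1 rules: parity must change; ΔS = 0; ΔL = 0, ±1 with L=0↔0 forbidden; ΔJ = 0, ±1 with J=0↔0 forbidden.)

(a)–(b): forbidden (parity, ΔS).
(a)–(c): forbidden (ΔS, ΔL).
(a)–(d): forbidden (parity, ΔS, ΔL).
(b)–(c): forbidden (ΔS, ΔL, ΔJ).
(b)–(d): forbidden (parity, ΔS, ΔL, ΔJ).
(c)–(d): allowed.
Allowed pairs: 1 of 6.

1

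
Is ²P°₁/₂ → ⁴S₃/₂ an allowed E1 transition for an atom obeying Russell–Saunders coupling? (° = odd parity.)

forbidden

Initial level: S=1/2, L=1, J=1/2, parity odd. Final level: S=3/2, L=0, J=3/2, parity even.
ΔL = 0, ±1 (not L=0↔0): L: 1 → 0, ΔL = -1 — ok.
Parity must change: odd → even — ok.
ΔS = 0: S: 1/2 → 3/2 — fails.
ΔJ = 0, ±1 (not J=0↔0): J: 1/2 → 3/2, ΔJ = +1 — ok.
Rule(s) violated: ΔS.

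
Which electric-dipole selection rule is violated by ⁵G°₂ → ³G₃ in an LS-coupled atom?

the ΔS = 0 rule

Initial level: S=2, L=4, J=2, parity odd. Final level: S=1, L=4, J=3, parity even.
Parity must change: odd → even — ok.
ΔS = 0: S: 2 → 1 — fails.
ΔL = 0, ±1 (not L=0↔0): L: 4 → 4, ΔL = +0 — ok.
ΔJ = 0, ±1 (not J=0↔0): J: 2 → 3, ΔJ = +1 — ok.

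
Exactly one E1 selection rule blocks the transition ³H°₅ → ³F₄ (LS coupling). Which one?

ΔL = 0, ±1 (not L=0↔0): L: 5 → 3, ΔL = -2 — violated.
ΔS = 0: S: 1 → 1 — satisfied.
ΔJ = 0, ±1 (not J=0↔0): J: 5 → 4, ΔJ = -1 — satisfied.
Parity must change: odd → even — satisfied.

the ΔL = 0, ±1 rule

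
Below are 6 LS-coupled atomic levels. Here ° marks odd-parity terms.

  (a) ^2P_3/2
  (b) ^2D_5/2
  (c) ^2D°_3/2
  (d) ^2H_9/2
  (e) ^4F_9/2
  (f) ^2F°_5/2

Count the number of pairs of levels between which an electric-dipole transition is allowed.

3

(a)–(b): forbidden (parity).
(a)–(c): allowed.
(a)–(d): forbidden (parity, ΔL, ΔJ).
(a)–(e): forbidden (parity, ΔS, ΔL, ΔJ).
(a)–(f): forbidden (ΔL).
(b)–(c): allowed.
(b)–(d): forbidden (parity, ΔL, ΔJ).
(b)–(e): forbidden (parity, ΔS, ΔJ).
(b)–(f): allowed.
(c)–(d): forbidden (ΔL, ΔJ).
(c)–(e): forbidden (ΔS, ΔJ).
(c)–(f): forbidden (parity).
(d)–(e): forbidden (parity, ΔS, ΔL).
(d)–(f): forbidden (ΔL, ΔJ).
(e)–(f): forbidden (ΔS, ΔJ).
Allowed pairs: 3 of 15.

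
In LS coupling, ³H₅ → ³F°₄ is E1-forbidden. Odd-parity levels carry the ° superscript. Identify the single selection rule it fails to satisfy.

Reading off the term symbols: S 1→1, L 5→3, J 5→4, parity even→odd.
Parity must change: even → odd — satisfied.
ΔS = 0: S: 1 → 1 — satisfied.
ΔL = 0, ±1 (not L=0↔0): L: 5 → 3, ΔL = -2 — violated.
ΔJ = 0, ±1 (not J=0↔0): J: 5 → 4, ΔJ = -1 — satisfied.

the ΔL = 0, ±1 rule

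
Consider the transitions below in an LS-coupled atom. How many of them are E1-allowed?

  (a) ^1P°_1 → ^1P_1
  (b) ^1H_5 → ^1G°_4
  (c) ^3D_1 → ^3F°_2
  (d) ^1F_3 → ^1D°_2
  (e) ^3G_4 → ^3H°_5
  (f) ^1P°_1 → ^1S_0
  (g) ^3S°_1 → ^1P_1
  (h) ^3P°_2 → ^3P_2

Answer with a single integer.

(a) allowed
(b) allowed
(c) allowed
(d) allowed
(e) allowed
(f) allowed
(g) forbidden (ΔS fails)
(h) allowed
Total allowed: 7 of 8.

7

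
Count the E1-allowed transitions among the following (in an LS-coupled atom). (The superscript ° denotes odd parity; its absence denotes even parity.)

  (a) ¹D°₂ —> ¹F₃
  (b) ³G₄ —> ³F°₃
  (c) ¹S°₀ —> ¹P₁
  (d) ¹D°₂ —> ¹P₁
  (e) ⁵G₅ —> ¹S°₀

(a) allowed
(b) allowed
(c) allowed
(d) allowed
(e) forbidden (ΔS, ΔL, ΔJ fail)
Total allowed: 4 of 5.

4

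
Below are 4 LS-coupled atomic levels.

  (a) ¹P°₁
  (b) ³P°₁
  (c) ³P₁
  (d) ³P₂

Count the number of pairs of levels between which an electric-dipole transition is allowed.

(a)–(b): forbidden (parity, ΔS).
(a)–(c): forbidden (ΔS).
(a)–(d): forbidden (ΔS).
(b)–(c): allowed.
(b)–(d): allowed.
(c)–(d): forbidden (parity).
Allowed pairs: 2 of 6.

2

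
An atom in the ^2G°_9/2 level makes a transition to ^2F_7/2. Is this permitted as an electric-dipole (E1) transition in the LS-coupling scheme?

allowed

Reading off the term symbols: S 1/2→1/2, L 4→3, J 9/2→7/2, parity odd→even.
Parity must change: odd → even — ok.
ΔS = 0: S: 1/2 → 1/2 — ok.
ΔL = 0, ±1 (not L=0↔0): L: 4 → 3, ΔL = -1 — ok.
ΔJ = 0, ±1 (not J=0↔0): J: 9/2 → 7/2, ΔJ = -1 — ok.
All four E1 rules are satisfied.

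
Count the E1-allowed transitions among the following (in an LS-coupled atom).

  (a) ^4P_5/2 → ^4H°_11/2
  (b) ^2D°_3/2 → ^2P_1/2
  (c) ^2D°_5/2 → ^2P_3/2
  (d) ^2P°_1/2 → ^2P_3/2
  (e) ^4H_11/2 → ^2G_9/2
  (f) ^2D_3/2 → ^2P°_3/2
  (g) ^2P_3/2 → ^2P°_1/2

5

(a) forbidden (ΔL, ΔJ fail)
(b) allowed
(c) allowed
(d) allowed
(e) forbidden (parity, ΔS fail)
(f) allowed
(g) allowed
Total allowed: 5 of 7.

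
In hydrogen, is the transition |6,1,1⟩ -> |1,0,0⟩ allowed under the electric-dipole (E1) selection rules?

Initial l = 1, final l = 0, so Δl = -1. E1 requires Δl = ±1: satisfied.
Δm_l = 0 − (1) = -1. E1 requires Δm_l = 0, ±1: satisfied.
All E1 selection rules are satisfied.

allowed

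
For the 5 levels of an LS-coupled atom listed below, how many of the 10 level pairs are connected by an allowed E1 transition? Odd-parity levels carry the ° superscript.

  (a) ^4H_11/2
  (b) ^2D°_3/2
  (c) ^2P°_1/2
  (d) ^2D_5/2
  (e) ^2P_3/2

(a)–(b): forbidden (ΔS, ΔL, ΔJ).
(a)–(c): forbidden (ΔS, ΔL, ΔJ).
(a)–(d): forbidden (parity, ΔS, ΔL, ΔJ).
(a)–(e): forbidden (parity, ΔS, ΔL, ΔJ).
(b)–(c): forbidden (parity).
(b)–(d): allowed.
(b)–(e): allowed.
(c)–(d): forbidden (ΔJ).
(c)–(e): allowed.
(d)–(e): forbidden (parity).
Allowed pairs: 3 of 10.

3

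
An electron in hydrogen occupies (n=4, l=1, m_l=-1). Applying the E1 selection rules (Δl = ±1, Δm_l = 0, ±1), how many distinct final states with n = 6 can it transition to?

E1 requires Δl = ±1, so l_f ∈ {0, 2}; with 0 ≤ l_f ≤ n_f−1 = 5, the allowed l_f values are {0, 2}.
For l_f = 0: m_f ∈ {m_i−1, m_i, m_i+1} ∩ [−0, 0] = {0} → 1 state.
For l_f = 2: m_f ∈ {m_i−1, m_i, m_i+1} ∩ [−2, 2] = {-2, -1, 0} → 3 states.
Total: 4.

4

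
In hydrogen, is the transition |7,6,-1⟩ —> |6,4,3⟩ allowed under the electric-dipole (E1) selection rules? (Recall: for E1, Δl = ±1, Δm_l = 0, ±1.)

forbidden

Δl = 4 − 6 = -2; the E1 rule Δl = ±1 is fails.
Δm_l = 3 − (-1) = +4. E1 requires Δm_l = 0, ±1: fails.
The transition is electric-dipole forbidden.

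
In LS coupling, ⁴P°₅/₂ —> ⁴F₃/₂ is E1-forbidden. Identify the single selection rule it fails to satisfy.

Reading off the term symbols: S 3/2→3/2, L 1→3, J 5/2→3/2, parity odd→even.
Parity must change: odd → even — ✓.
ΔS = 0: S: 3/2 → 3/2 — ✓.
ΔL = 0, ±1 (not L=0↔0): L: 1 → 3, ΔL = +2 — ✗.
ΔJ = 0, ±1 (not J=0↔0): J: 5/2 → 3/2, ΔJ = -1 — ✓.

the ΔL = 0, ±1 rule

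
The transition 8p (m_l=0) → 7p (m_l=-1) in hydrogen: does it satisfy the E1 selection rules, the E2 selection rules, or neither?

E2

Δl = 1 − 1 = +0; l_i + l_f = 2.
Δm_l = -1.
E1 (Δl = ±1, |Δm_l| ≤ 1): not satisfied.
E2 (Δl = 0,±2, l_i+l_f ≥ 2, |Δm_l| ≤ 2): satisfied.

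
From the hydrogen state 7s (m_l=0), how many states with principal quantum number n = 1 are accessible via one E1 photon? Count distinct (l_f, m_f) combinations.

0

E1 requires l_f ∈ {-1, 1}, but neither lies in [0, 0], so no final state is reachable.
Total: 0.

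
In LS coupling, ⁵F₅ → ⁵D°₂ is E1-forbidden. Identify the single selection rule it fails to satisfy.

the ΔJ = 0, ±1 rule

Parity must change: even → odd — satisfied.
ΔS = 0: S: 2 → 2 — satisfied.
ΔL = 0, ±1 (not L=0↔0): L: 3 → 2, ΔL = -1 — satisfied.
ΔJ = 0, ±1 (not J=0↔0): J: 5 → 2, ΔJ = -3 — violated.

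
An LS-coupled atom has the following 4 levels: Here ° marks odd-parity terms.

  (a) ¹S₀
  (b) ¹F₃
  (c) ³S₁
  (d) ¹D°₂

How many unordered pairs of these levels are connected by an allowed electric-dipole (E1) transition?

(a)–(b): forbidden (parity, ΔL, ΔJ).
(a)–(c): forbidden (parity, ΔS, ΔL).
(a)–(d): forbidden (ΔL, ΔJ).
(b)–(c): forbidden (parity, ΔS, ΔL, ΔJ).
(b)–(d): allowed.
(c)–(d): forbidden (ΔS, ΔL).
Allowed pairs: 1 of 6.

1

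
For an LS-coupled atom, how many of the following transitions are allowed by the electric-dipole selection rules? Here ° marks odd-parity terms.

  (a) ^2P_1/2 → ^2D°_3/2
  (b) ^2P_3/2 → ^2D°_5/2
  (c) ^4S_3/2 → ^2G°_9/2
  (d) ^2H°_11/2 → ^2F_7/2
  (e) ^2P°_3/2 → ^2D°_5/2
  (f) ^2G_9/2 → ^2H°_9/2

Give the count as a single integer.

(a) allowed
(b) allowed
(c) forbidden (ΔS, ΔL, ΔJ fail)
(d) forbidden (ΔL, ΔJ fail)
(e) forbidden (parity fails)
(f) allowed
Total allowed: 3 of 6.

3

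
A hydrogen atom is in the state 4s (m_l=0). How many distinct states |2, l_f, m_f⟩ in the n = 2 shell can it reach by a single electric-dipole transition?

3

E1 requires Δl = ±1, so l_f ∈ {-1, 1}; with 0 ≤ l_f ≤ n_f−1 = 1, the allowed l_f values are {1}.
For l_f = 1: m_f ∈ {m_i−1, m_i, m_i+1} ∩ [−1, 1] = {-1, 0, 1} → 3 states.
Total: 3.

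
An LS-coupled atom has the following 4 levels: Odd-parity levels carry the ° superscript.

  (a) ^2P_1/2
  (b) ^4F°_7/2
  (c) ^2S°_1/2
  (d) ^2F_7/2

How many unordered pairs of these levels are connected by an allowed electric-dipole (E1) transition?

1

(a)–(b): forbidden (ΔS, ΔL, ΔJ).
(a)–(c): allowed.
(a)–(d): forbidden (parity, ΔL, ΔJ).
(b)–(c): forbidden (parity, ΔS, ΔL, ΔJ).
(b)–(d): forbidden (ΔS).
(c)–(d): forbidden (ΔL, ΔJ).
Allowed pairs: 1 of 6.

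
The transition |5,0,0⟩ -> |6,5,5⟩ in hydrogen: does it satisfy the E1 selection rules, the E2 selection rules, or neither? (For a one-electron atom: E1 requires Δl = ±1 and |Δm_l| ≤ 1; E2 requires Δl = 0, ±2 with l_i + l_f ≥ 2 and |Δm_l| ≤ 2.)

Δl = 5 − 0 = +5; l_i + l_f = 5.
Δm_l = +5.
E1 (Δl = ±1, |Δm_l| ≤ 1): not satisfied.
E2 (Δl = 0,±2, l_i+l_f ≥ 2, |Δm_l| ≤ 2): not satisfied.

neither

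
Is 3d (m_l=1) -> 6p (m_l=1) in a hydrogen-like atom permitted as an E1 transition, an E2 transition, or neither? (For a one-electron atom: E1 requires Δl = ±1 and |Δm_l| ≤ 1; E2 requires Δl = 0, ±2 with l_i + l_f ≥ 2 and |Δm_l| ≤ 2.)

Δl = 1 − 2 = -1; l_i + l_f = 3.
Δm_l = +0.
E1 (Δl = ±1, |Δm_l| ≤ 1): satisfied.
E2 (Δl = 0,±2, l_i+l_f ≥ 2, |Δm_l| ≤ 2): not satisfied.

E1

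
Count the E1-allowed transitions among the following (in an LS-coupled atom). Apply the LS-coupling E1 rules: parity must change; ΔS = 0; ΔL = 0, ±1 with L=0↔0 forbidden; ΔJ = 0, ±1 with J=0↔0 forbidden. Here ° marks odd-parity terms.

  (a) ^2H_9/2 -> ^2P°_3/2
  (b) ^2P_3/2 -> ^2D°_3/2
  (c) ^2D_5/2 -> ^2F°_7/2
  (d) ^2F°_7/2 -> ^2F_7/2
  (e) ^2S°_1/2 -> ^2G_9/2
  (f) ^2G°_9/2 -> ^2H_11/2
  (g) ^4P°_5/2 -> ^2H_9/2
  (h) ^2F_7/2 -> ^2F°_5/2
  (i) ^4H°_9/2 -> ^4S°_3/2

(a) forbidden (ΔL, ΔJ fail)
(b) allowed
(c) allowed
(d) allowed
(e) forbidden (ΔL, ΔJ fail)
(f) allowed
(g) forbidden (ΔS, ΔL, ΔJ fail)
(h) allowed
(i) forbidden (parity, ΔL, ΔJ fail)
Total allowed: 5 of 9.

5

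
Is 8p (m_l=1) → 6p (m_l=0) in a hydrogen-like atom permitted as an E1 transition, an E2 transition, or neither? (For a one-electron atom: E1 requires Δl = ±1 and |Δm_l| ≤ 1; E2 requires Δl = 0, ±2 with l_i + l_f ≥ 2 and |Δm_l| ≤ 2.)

E2

Δl = 1 − 1 = +0; l_i + l_f = 2.
Δm_l = -1.
E1 (Δl = ±1, |Δm_l| ≤ 1): not satisfied.
E2 (Δl = 0,±2, l_i+l_f ≥ 2, |Δm_l| ≤ 2): satisfied.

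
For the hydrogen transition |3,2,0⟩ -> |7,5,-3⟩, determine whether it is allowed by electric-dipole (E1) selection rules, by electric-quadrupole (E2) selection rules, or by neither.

neither

Δl = 5 − 2 = +3; l_i + l_f = 7.
Δm_l = -3.
E1 (Δl = ±1, |Δm_l| ≤ 1): not satisfied.
E2 (Δl = 0,±2, l_i+l_f ≥ 2, |Δm_l| ≤ 2): not satisfied.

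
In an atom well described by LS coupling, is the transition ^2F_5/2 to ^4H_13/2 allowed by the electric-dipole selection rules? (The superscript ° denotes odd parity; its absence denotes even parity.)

forbidden

Parity must change: even → even — fails.
ΔS = 0: S: 1/2 → 3/2 — fails.
ΔL = 0, ±1 (not L=0↔0): L: 3 → 5, ΔL = +2 — fails.
ΔJ = 0, ±1 (not J=0↔0): J: 5/2 → 13/2, ΔJ = +4 — fails.
Rule(s) violated: parity, ΔS, ΔL, ΔJ.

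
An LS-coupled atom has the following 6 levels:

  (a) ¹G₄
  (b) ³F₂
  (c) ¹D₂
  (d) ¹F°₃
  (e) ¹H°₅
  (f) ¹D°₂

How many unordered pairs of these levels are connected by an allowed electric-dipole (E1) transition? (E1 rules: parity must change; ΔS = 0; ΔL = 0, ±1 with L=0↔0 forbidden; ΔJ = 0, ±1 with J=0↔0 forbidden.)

(a)–(b): forbidden (parity, ΔS, ΔJ).
(a)–(c): forbidden (parity, ΔL, ΔJ).
(a)–(d): allowed.
(a)–(e): allowed.
(a)–(f): forbidden (ΔL, ΔJ).
(b)–(c): forbidden (parity, ΔS).
(b)–(d): forbidden (ΔS).
(b)–(e): forbidden (ΔS, ΔL, ΔJ).
(b)–(f): forbidden (ΔS).
(c)–(d): allowed.
(c)–(e): forbidden (ΔL, ΔJ).
(c)–(f): allowed.
(d)–(e): forbidden (parity, ΔL, ΔJ).
(d)–(f): forbidden (parity).
(e)–(f): forbidden (parity, ΔL, ΔJ).
Allowed pairs: 4 of 15.

4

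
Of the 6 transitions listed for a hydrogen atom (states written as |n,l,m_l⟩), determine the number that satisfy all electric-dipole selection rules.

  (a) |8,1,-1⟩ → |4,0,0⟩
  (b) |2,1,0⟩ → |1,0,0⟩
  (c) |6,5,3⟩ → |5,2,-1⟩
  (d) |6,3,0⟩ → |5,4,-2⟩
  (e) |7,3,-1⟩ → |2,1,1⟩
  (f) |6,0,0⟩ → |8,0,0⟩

(a) allowed
(b) allowed
(c) forbidden — Δl = -3 (E1 requires Δl = ±1); Δm_l = -4 (E1 requires Δm_l = 0, ±1)
(d) forbidden — Δm_l = -2 (E1 requires Δm_l = 0, ±1)
(e) forbidden — Δl = -2 (E1 requires Δl = ±1); Δm_l = +2 (E1 requires Δm_l = 0, ±1)
(f) forbidden — Δl = +0 (E1 requires Δl = ±1)
Total allowed: 2 of 6.

2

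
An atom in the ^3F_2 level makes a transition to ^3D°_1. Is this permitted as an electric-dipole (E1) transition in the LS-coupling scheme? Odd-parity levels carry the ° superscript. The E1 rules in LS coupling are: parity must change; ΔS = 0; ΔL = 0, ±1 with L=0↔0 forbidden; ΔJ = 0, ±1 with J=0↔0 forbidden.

Reading off the term symbols: S 1→1, L 3→2, J 2→1, parity even→odd.
Parity must change: even → odd — ✓.
ΔS = 0: S: 1 → 1 — ✓.
ΔL = 0, ±1 (not L=0↔0): L: 3 → 2, ΔL = -1 — ✓.
ΔJ = 0, ±1 (not J=0↔0): J: 2 → 1, ΔJ = -1 — ✓.
All four E1 rules are satisfied.

allowed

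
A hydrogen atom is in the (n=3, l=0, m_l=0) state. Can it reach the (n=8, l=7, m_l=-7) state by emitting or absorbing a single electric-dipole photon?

Initial l = 0, final l = 7, so Δl = +7. E1 requires Δl = ±1: ✗.
m_l: 0 → -7 (Δm_l = -7). |Δm_l| ≤ 1 ✗.
The transition is electric-dipole forbidden.

forbidden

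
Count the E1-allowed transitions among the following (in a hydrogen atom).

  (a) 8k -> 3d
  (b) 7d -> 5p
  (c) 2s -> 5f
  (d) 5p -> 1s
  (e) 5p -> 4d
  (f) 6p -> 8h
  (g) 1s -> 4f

3

(a) forbidden — Δl = -5 (E1 requires Δl = ±1)
(b) allowed
(c) forbidden — Δl = +3 (E1 requires Δl = ±1)
(d) allowed
(e) allowed
(f) forbidden — Δl = +4 (E1 requires Δl = ±1)
(g) forbidden — Δl = +3 (E1 requires Δl = ±1)
Total allowed: 3 of 7.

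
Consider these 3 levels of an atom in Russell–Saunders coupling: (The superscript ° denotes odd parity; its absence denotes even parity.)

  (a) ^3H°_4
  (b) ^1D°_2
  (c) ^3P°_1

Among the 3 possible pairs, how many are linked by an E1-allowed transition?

(a)–(b): forbidden (parity, ΔS, ΔL, ΔJ).
(a)–(c): forbidden (parity, ΔL, ΔJ).
(b)–(c): forbidden (parity, ΔS).
Allowed pairs: 0 of 3.

0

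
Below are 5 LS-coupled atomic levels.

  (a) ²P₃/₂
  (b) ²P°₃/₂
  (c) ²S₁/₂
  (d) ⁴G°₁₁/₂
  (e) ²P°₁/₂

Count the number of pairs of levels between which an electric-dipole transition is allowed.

(a)–(b): allowed.
(a)–(c): forbidden (parity).
(a)–(d): forbidden (ΔS, ΔL, ΔJ).
(a)–(e): allowed.
(b)–(c): allowed.
(b)–(d): forbidden (parity, ΔS, ΔL, ΔJ).
(b)–(e): forbidden (parity).
(c)–(d): forbidden (ΔS, ΔL, ΔJ).
(c)–(e): allowed.
(d)–(e): forbidden (parity, ΔS, ΔL, ΔJ).
Allowed pairs: 4 of 10.

4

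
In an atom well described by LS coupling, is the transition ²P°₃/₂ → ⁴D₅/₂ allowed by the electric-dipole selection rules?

forbidden

Initial level: S=1/2, L=1, J=3/2, parity odd. Final level: S=3/2, L=2, J=5/2, parity even.
Parity must change: odd → even — passes.
ΔS = 0: S: 1/2 → 3/2 — fails.
ΔL = 0, ±1 (not L=0↔0): L: 1 → 2, ΔL = +1 — passes.
ΔJ = 0, ±1 (not J=0↔0): J: 3/2 → 5/2, ΔJ = +1 — passes.
Rule(s) violated: ΔS.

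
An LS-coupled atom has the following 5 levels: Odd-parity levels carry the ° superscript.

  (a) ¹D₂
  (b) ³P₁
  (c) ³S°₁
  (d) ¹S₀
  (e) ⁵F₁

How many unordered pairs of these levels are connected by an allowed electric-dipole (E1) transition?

(a)–(b): forbidden (parity, ΔS).
(a)–(c): forbidden (ΔS, ΔL).
(a)–(d): forbidden (parity, ΔL, ΔJ).
(a)–(e): forbidden (parity, ΔS).
(b)–(c): allowed.
(b)–(d): forbidden (parity, ΔS).
(b)–(e): forbidden (parity, ΔS, ΔL).
(c)–(d): forbidden (ΔS, ΔL).
(c)–(e): forbidden (ΔS, ΔL).
(d)–(e): forbidden (parity, ΔS, ΔL).
Allowed pairs: 1 of 10.

1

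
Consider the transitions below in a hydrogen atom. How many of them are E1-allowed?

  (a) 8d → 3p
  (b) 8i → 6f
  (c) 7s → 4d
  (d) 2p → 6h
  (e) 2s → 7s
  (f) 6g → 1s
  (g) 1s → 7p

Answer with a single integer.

(a) allowed
(b) forbidden — Δl = -3 (E1 requires Δl = ±1)
(c) forbidden — Δl = +2 (E1 requires Δl = ±1)
(d) forbidden — Δl = +4 (E1 requires Δl = ±1)
(e) forbidden — Δl = +0 (E1 requires Δl = ±1)
(f) forbidden — Δl = -4 (E1 requires Δl = ±1)
(g) allowed
Total allowed: 2 of 7.

2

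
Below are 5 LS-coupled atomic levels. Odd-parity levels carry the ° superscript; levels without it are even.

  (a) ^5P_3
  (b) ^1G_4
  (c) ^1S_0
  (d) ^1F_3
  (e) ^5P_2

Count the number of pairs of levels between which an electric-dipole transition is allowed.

(a)–(b): forbidden (parity, ΔS, ΔL).
(a)–(c): forbidden (parity, ΔS, ΔJ).
(a)–(d): forbidden (parity, ΔS, ΔL).
(a)–(e): forbidden (parity).
(b)–(c): forbidden (parity, ΔL, ΔJ).
(b)–(d): forbidden (parity).
(b)–(e): forbidden (parity, ΔS, ΔL, ΔJ).
(c)–(d): forbidden (parity, ΔL, ΔJ).
(c)–(e): forbidden (parity, ΔS, ΔJ).
(d)–(e): forbidden (parity, ΔS, ΔL).
Allowed pairs: 0 of 10.

0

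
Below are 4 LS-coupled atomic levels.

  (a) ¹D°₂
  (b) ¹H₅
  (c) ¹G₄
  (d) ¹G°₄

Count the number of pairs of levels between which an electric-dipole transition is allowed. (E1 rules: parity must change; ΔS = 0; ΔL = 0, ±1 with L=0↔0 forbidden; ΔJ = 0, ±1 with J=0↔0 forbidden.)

(a)–(b): forbidden (ΔL, ΔJ).
(a)–(c): forbidden (ΔL, ΔJ).
(a)–(d): forbidden (parity, ΔL, ΔJ).
(b)–(c): forbidden (parity).
(b)–(d): allowed.
(c)–(d): allowed.
Allowed pairs: 2 of 6.

2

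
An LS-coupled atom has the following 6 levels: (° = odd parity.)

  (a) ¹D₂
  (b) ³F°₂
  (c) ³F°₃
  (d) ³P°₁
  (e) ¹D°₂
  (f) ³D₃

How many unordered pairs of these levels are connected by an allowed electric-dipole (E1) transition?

3

(a)–(b): forbidden (ΔS).
(a)–(c): forbidden (ΔS).
(a)–(d): forbidden (ΔS).
(a)–(e): allowed.
(a)–(f): forbidden (parity, ΔS).
(b)–(c): forbidden (parity).
(b)–(d): forbidden (parity, ΔL).
(b)–(e): forbidden (parity, ΔS).
(b)–(f): allowed.
(c)–(d): forbidden (parity, ΔL, ΔJ).
(c)–(e): forbidden (parity, ΔS).
(c)–(f): allowed.
(d)–(e): forbidden (parity, ΔS).
(d)–(f): forbidden (ΔJ).
(e)–(f): forbidden (ΔS).
Allowed pairs: 3 of 15.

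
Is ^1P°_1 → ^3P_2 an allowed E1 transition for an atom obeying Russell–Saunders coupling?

ΔL = 0, ±1 (not L=0↔0): L: 1 → 1, ΔL = +0 — passes.
ΔS = 0: S: 0 → 1 — fails.
ΔJ = 0, ±1 (not J=0↔0): J: 1 → 2, ΔJ = +1 — passes.
Parity must change: odd → even — passes.
Rule(s) violated: ΔS.

forbidden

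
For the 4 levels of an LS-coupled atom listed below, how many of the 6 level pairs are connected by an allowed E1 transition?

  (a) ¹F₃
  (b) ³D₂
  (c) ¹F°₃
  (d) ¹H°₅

(a)–(b): forbidden (parity, ΔS).
(a)–(c): allowed.
(a)–(d): forbidden (ΔL, ΔJ).
(b)–(c): forbidden (ΔS).
(b)–(d): forbidden (ΔS, ΔL, ΔJ).
(c)–(d): forbidden (parity, ΔL, ΔJ).
Allowed pairs: 1 of 6.

1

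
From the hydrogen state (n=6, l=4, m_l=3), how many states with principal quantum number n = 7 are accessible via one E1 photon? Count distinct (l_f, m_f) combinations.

5

E1 requires Δl = ±1, so l_f ∈ {3, 5}; with 0 ≤ l_f ≤ n_f−1 = 6, the allowed l_f values are {3, 5}.
For l_f = 3: m_f ∈ {m_i−1, m_i, m_i+1} ∩ [−3, 3] = {2, 3} → 2 states.
For l_f = 5: m_f ∈ {m_i−1, m_i, m_i+1} ∩ [−5, 5] = {2, 3, 4} → 3 states.
Total: 5.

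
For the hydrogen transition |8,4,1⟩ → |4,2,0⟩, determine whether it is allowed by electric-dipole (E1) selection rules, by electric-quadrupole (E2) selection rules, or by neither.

E2

Δl = 2 − 4 = -2; l_i + l_f = 6.
Δm_l = -1.
E1 (Δl = ±1, |Δm_l| ≤ 1): not satisfied.
E2 (Δl = 0,±2, l_i+l_f ≥ 2, |Δm_l| ≤ 2): satisfied.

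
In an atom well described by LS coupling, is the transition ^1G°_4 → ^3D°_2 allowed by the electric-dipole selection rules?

forbidden

Reading off the term symbols: S 0→1, L 4→2, J 4→2, parity odd→odd.
Parity must change: odd → odd — violated.
ΔS = 0: S: 0 → 1 — violated.
ΔL = 0, ±1 (not L=0↔0): L: 4 → 2, ΔL = -2 — violated.
ΔJ = 0, ±1 (not J=0↔0): J: 4 → 2, ΔJ = -2 — violated.
Rule(s) violated: parity, ΔS, ΔL, ΔJ.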